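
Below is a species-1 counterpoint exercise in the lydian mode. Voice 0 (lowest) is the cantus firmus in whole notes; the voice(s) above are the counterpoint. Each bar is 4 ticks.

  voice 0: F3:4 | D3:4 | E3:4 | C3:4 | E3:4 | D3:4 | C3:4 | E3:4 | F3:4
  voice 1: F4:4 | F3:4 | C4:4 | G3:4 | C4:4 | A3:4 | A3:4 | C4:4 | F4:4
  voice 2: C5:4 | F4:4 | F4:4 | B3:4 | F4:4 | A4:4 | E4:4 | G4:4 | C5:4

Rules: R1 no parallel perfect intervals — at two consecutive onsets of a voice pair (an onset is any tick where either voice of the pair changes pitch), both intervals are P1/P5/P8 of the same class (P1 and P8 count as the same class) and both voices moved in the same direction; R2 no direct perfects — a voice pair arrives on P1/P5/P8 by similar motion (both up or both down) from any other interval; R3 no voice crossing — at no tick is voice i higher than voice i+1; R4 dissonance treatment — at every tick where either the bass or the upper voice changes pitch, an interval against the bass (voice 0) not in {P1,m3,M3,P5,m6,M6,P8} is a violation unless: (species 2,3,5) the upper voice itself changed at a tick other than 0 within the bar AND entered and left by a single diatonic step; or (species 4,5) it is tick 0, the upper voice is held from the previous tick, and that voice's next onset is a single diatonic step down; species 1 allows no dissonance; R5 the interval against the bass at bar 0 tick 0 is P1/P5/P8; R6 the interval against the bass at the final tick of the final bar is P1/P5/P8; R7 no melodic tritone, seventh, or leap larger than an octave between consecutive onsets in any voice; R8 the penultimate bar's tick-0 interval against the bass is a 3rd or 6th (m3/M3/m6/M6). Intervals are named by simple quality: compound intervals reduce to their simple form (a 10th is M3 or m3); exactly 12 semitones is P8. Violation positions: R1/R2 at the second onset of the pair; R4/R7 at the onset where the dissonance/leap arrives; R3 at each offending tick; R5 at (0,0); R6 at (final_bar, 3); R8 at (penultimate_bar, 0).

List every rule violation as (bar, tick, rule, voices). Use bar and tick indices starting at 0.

bar 0: v0=F3 v1=F4 v2=C5 downbeat P5
bar 1: v0=D3 v1=F3 v2=F4 downbeat m3
bar 2: v0=E3 v1=C4 v2=F4 downbeat m2
bar 3: v0=C3 v1=G3 v2=B3 downbeat M7
bar 4: v0=E3 v1=C4 v2=F4 downbeat m2
bar 5: v0=D3 v1=A3 v2=A4 downbeat P5
bar 6: v0=C3 v1=A3 v2=E4 downbeat M3
bar 7: v0=E3 v1=C4 v2=G4 downbeat m3
bar 8: v0=F3 v1=F4 v2=C5 downbeat P5
  -> R2 @ bar 1 tick 0 v(1, 2): F4/C5 P5 -> F3/F4 P8 similar
  -> R4 @ bar 2 tick 0 v(0, 2): E3/F4 m2 untreated
  -> R2 @ bar 3 tick 0 v(0, 1): E3/C4 m6 -> C3/G3 P5 similar
  -> R4 @ bar 3 tick 0 v(0, 2): C3/B3 M7 untreated
  -> R7 @ bar 3 tick 0 v(2,): F4->B3 leap 6st
  -> R4 @ bar 4 tick 0 v(0, 2): E3/F4 m2 untreated
  -> R7 @ bar 4 tick 0 v(2,): B3->F4 leap 6st
  -> R2 @ bar 5 tick 0 v(0, 1): E3/C4 m6 -> D3/A3 P5 similar
  -> R1 @ bar 7 tick 0 v(1, 2): A3/E4 P5 -> C4/G4 P5 similar
  -> R1 @ bar 8 tick 0 v(1, 2): C4/G4 P5 -> F4/C5 P5 similar
  -> R2 @ bar 8 tick 0 v(0, 1): E3/C4 m6 -> F3/F4 P8 similar
  -> R2 @ bar 8 tick 0 v(0, 2): E3/G4 m3 -> F3/C5 P5 similar

(1, 0, R2, (1, 2))
(2, 0, R4, (0, 2))
(3, 0, R2, (0, 1))
(3, 0, R4, (0, 2))
(3, 0, R7, (2,))
(4, 0, R4, (0, 2))
(4, 0, R7, (2,))
(5, 0, R2, (0, 1))
(7, 0, R1, (1, 2))
(8, 0, R1, (1, 2))
(8, 0, R2, (0, 1))
(8, 0, R2, (0, 2))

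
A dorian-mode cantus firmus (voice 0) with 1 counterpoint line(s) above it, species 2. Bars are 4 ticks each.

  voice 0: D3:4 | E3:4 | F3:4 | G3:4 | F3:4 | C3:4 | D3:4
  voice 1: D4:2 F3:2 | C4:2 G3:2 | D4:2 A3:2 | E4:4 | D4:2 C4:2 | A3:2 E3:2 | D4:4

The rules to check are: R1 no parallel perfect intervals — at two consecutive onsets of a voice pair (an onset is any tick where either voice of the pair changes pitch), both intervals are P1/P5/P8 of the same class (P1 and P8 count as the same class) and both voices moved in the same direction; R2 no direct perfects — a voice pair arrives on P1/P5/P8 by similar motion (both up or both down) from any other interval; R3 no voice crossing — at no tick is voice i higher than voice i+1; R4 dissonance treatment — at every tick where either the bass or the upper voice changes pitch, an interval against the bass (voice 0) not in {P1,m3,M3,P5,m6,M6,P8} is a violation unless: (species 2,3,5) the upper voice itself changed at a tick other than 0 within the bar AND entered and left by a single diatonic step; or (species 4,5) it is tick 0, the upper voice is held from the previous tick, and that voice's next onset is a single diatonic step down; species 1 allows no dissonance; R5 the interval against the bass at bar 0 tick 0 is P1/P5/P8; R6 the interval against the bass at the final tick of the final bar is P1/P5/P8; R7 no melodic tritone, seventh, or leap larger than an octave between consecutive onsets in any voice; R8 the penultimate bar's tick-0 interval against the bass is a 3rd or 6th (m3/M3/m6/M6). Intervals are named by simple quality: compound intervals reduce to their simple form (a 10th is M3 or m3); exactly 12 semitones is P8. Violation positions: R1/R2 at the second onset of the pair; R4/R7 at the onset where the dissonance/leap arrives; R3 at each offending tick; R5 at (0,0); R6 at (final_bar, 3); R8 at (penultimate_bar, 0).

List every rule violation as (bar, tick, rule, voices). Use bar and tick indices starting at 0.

bar 0: v0=D3 v1=D4 downbeat P8
bar 1: v0=E3 v1=C4 downbeat m6
bar 2: v0=F3 v1=D4 downbeat M6
bar 3: v0=G3 v1=E4 downbeat M6
bar 4: v0=F3 v1=D4 downbeat M6
bar 5: v0=C3 v1=A3 downbeat M6
bar 6: v0=D3 v1=D4 downbeat P8
  -> R2 @ bar 6 tick 0 v(0, 1): C3/E3 M3 -> D3/D4 P8 similar
  -> R7 @ bar 6 tick 0 v(1,): E3->D4 leap 10st

(6, 0, R2, (0, 1))
(6, 0, R7, (1,))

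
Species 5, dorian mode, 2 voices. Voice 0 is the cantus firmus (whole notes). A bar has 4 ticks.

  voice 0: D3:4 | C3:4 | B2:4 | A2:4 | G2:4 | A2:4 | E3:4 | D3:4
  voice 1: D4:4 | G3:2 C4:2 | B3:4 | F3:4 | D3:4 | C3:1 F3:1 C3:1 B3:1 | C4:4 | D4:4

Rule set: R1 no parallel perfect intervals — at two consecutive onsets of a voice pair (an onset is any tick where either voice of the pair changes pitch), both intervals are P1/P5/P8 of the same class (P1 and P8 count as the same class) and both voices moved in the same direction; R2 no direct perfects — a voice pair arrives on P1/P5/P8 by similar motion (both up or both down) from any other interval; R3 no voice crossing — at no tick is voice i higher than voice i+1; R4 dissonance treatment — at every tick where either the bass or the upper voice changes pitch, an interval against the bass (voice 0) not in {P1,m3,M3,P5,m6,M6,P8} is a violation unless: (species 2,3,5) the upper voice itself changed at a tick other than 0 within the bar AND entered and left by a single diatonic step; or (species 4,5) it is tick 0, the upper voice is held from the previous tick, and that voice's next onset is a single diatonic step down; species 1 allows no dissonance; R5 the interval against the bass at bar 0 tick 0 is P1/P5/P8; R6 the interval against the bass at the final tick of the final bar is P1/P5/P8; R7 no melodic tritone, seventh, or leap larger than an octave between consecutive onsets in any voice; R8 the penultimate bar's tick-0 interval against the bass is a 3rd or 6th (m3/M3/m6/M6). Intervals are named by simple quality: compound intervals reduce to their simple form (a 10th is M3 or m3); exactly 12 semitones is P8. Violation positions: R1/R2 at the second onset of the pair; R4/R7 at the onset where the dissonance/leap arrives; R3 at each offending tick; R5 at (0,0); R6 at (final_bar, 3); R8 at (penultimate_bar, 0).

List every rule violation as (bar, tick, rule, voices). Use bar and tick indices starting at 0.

(1, 0, R2, (0, 1))
(2, 0, R1, (0, 1))
(3, 0, R7, (1,))
(4, 0, R2, (0, 1))
(5, 3, R4, (0, 1))
(5, 3, R7, (1,))

bar 0: v0=D3 v1=D4 downbeat P8
bar 1: v0=C3 v1=G3 downbeat P5
bar 2: v0=B2 v1=B3 downbeat P8
bar 3: v0=A2 v1=F3 downbeat m6
bar 4: v0=G2 v1=D3 downbeat P5
bar 5: v0=A2 v1=C3 downbeat m3
bar 6: v0=E3 v1=C4 downbeat m6
bar 7: v0=D3 v1=D4 downbeat P8
  -> R2 @ bar 1 tick 0 v(0, 1): D3/D4 P8 -> C3/G3 P5 similar
  -> R1 @ bar 2 tick 0 v(0, 1): C3/C4 P8 -> B2/B3 P8 similar
  -> R7 @ bar 3 tick 0 v(1,): B3->F3 leap 6st
  -> R2 @ bar 4 tick 0 v(0, 1): A2/F3 m6 -> G2/D3 P5 similar
  -> R4 @ bar 5 tick 3 v(0, 1): A2/B3 M2 untreated
  -> R7 @ bar 5 tick 3 v(1,): C3->B3 leap 11st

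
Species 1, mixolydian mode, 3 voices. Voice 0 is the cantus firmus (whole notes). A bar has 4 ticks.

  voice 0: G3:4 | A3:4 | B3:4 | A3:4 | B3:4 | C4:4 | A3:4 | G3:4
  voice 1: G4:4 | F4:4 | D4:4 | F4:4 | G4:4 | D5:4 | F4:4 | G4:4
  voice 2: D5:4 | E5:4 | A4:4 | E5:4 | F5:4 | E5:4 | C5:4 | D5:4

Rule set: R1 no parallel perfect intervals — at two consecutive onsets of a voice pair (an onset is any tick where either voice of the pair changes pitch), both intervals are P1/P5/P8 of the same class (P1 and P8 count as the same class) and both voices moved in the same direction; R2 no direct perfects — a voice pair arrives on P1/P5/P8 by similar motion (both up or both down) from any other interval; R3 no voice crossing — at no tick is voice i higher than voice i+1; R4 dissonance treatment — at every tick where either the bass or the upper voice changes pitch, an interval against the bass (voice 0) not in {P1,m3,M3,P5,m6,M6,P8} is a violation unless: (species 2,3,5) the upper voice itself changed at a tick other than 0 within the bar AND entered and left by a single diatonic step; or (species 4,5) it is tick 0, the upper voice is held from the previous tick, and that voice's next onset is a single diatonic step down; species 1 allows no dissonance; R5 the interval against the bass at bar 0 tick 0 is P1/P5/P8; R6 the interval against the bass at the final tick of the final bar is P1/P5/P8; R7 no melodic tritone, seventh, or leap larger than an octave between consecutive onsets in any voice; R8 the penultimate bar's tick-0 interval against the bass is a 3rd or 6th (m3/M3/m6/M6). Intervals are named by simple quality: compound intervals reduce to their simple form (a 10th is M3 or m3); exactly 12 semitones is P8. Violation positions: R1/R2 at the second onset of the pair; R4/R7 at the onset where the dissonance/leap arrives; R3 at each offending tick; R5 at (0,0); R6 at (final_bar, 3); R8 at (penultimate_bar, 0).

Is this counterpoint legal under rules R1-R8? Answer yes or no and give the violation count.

No (7 violations)

bar 0: v0=G3 v1=G4 v2=D5 (P5)
bar 1: v0=A3 v1=F4 v2=E5 (P5)
bar 2: v0=B3 v1=D4 v2=A4 (m7)
bar 3: v0=A3 v1=F4 v2=E5 (P5)
bar 4: v0=B3 v1=G4 v2=F5 (TT)
bar 5: v0=C4 v1=D5 v2=E5 (M3)
bar 6: v0=A3 v1=F4 v2=C5 (m3)
bar 7: v0=G3 v1=G4 v2=D5 (P5)
  R1 @ bar1.0: G3/D5 P5 -> A3/E5 P5 similar
  R2 @ bar2.0: F4/E5 M7 -> D4/A4 P5 similar
  R4 @ bar2.0: B3/A4 m7 untreated
  R4 @ bar4.0: B3/F5 TT untreated
  R4 @ bar5.0: C4/D5 M2 untreated
  R2 @ bar6.0: D5/E5 M2 -> F4/C5 P5 similar
  R1 @ bar7.0: F4/C5 P5 -> G4/D5 P5 similar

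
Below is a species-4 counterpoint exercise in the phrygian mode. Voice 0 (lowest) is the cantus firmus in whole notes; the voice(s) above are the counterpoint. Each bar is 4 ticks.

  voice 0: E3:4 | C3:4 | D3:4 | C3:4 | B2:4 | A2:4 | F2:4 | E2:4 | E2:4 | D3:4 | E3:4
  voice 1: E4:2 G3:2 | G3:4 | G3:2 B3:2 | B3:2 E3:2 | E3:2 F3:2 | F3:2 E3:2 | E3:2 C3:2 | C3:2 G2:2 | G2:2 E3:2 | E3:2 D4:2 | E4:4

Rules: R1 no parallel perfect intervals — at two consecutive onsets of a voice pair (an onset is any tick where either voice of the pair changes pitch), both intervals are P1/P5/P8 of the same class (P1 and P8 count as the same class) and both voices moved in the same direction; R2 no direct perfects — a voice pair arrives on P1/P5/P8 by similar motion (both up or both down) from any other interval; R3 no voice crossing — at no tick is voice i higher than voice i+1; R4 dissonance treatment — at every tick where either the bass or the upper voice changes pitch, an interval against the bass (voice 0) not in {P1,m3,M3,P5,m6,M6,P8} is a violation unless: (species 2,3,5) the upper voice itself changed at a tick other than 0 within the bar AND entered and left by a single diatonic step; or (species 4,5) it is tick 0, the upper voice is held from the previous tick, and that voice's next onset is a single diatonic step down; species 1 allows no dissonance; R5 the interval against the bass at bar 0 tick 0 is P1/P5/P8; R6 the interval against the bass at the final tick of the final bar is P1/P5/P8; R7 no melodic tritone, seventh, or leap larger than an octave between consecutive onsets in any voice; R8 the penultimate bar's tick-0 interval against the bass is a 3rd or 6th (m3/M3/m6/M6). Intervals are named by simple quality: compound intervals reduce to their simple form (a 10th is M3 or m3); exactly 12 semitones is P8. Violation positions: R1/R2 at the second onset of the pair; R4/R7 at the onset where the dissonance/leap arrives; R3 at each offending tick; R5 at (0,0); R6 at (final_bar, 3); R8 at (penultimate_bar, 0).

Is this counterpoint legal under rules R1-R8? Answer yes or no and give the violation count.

No (10 violations)

bar 0: v0=E3 v1=E4 (P8)
bar 1: v0=C3 v1=G3 (P5)
bar 2: v0=D3 v1=G3 (P4)
bar 3: v0=C3 v1=B3 (M7)
bar 4: v0=B2 v1=E3 (P4)
bar 5: v0=A2 v1=F3 (m6)
bar 6: v0=F2 v1=E3 (M7)
bar 7: v0=E2 v1=C3 (m6)
bar 8: v0=E2 v1=G2 (m3)
bar 9: v0=D3 v1=E3 (M2)
bar 10: v0=E3 v1=E4 (P8)
  R4 @ bar2.0: D3/G3 P4 untreated
  R4 @ bar3.0: C3/B3 M7 untreated
  R4 @ bar4.0: B2/E3 P4 untreated
  R4 @ bar4.2: B2/F3 TT untreated
  R4 @ bar6.0: F2/E3 M7 untreated
  R4 @ bar9.0: D3/E3 M2 untreated
  R7 @ bar9.0: E2->D3 leap 10st
  R8 @ bar9.0: penult M2 not 3rd/6th
  R7 @ bar9.2: E3->D4 leap 10st
  R1 @ bar10.0: D3/D4 P8 -> E3/E4 P8 similar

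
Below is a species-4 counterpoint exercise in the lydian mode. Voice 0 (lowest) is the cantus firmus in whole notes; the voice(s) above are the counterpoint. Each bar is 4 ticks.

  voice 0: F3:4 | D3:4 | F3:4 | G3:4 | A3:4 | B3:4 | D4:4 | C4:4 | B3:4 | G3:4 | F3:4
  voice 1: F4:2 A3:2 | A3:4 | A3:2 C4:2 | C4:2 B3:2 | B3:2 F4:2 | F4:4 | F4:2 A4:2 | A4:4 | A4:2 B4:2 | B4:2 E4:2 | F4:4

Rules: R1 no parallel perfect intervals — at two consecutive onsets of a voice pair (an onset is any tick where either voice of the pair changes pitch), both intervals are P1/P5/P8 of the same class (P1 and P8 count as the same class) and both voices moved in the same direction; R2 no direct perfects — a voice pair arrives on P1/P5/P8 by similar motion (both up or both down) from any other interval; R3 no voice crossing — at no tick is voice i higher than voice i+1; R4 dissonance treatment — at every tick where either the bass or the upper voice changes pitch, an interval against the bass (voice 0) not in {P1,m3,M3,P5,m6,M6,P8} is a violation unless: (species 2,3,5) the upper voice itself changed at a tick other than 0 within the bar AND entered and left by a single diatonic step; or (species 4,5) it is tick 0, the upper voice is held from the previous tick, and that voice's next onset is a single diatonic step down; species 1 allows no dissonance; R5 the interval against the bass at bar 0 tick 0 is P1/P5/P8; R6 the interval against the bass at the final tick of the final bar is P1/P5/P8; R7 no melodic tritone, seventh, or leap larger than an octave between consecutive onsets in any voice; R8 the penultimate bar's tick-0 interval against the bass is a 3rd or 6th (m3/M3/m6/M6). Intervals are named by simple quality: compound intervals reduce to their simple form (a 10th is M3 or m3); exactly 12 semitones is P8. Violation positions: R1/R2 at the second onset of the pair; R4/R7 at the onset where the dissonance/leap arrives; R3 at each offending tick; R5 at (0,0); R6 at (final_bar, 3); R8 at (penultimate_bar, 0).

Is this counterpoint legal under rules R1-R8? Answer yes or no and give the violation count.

bar 0: v0=F3 v1=F4 (P8)
bar 1: v0=D3 v1=A3 (P5)
bar 2: v0=F3 v1=A3 (M3)
bar 3: v0=G3 v1=C4 (P4)
bar 4: v0=A3 v1=B3 (M2)
bar 5: v0=B3 v1=F4 (TT)
bar 6: v0=D4 v1=F4 (m3)
bar 7: v0=C4 v1=A4 (M6)
bar 8: v0=B3 v1=A4 (m7)
bar 9: v0=G3 v1=B4 (M3)
bar 10: v0=F3 v1=F4 (P8)
  R4 @ bar4.0: A3/B3 M2 untreated
  R7 @ bar4.2: B3->F4 leap 6st
  R4 @ bar5.0: B3/F4 TT untreated
  R4 @ bar8.0: B3/A4 m7 untreated

No (4 violations)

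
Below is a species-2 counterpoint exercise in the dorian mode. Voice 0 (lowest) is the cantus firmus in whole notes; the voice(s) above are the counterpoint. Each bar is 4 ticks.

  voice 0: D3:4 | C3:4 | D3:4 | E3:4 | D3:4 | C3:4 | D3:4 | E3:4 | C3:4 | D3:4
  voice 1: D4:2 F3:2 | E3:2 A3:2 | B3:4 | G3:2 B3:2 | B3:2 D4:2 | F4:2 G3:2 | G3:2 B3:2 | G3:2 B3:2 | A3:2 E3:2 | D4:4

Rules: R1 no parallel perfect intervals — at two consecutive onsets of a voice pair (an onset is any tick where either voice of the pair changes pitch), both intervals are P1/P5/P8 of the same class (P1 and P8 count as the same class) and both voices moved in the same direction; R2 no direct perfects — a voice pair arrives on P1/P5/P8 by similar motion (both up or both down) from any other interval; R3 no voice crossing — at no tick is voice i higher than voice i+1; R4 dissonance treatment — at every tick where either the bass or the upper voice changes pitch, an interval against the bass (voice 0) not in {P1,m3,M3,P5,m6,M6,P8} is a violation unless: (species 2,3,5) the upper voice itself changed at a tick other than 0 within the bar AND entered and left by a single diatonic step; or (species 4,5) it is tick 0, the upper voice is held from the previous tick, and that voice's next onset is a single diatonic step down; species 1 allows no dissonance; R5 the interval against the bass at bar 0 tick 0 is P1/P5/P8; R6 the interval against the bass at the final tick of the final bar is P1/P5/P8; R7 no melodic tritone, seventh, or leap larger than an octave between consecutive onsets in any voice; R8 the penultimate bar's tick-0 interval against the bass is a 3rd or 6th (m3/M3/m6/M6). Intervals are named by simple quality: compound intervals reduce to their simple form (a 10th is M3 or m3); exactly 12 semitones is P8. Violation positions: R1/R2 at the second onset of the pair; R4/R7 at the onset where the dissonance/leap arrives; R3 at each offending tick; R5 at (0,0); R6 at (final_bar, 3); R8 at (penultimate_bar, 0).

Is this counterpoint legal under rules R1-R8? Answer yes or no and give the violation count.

No (5 violations)

bar 0: v0=D3 v1=D4 (P8)
bar 1: v0=C3 v1=E3 (M3)
bar 2: v0=D3 v1=B3 (M6)
bar 3: v0=E3 v1=G3 (m3)
bar 4: v0=D3 v1=B3 (M6)
bar 5: v0=C3 v1=F4 (P4)
bar 6: v0=D3 v1=G3 (P4)
bar 7: v0=E3 v1=G3 (m3)
bar 8: v0=C3 v1=A3 (M6)
bar 9: v0=D3 v1=D4 (P8)
  R4 @ bar5.0: C3/F4 P4 untreated
  R7 @ bar5.2: F4->G3 leap 10st
  R4 @ bar6.0: D3/G3 P4 untreated
  R2 @ bar9.0: C3/E3 M3 -> D3/D4 P8 similar
  R7 @ bar9.0: E3->D4 leap 10st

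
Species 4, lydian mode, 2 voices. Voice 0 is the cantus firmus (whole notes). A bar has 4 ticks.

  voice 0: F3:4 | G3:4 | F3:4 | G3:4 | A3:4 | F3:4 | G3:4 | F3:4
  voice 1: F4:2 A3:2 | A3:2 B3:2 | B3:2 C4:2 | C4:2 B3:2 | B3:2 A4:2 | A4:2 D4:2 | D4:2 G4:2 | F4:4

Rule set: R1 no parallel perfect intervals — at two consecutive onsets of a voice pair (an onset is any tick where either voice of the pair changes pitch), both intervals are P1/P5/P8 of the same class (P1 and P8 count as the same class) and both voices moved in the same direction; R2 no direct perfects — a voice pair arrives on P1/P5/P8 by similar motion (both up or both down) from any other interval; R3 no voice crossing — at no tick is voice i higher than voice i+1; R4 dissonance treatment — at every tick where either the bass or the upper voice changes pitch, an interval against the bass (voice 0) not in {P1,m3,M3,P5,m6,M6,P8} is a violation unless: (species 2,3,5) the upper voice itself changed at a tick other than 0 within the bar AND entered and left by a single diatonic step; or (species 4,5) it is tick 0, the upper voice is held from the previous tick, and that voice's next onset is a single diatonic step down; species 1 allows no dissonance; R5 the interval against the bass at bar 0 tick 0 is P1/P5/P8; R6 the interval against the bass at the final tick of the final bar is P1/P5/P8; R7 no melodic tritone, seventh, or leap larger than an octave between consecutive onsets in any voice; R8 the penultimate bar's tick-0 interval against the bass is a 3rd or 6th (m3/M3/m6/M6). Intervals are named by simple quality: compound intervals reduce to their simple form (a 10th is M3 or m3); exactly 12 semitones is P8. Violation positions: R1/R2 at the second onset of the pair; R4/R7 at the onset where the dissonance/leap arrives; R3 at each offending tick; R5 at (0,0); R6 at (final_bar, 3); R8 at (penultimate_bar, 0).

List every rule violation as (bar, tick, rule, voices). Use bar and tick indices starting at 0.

(1, 0, R4, (0, 1))
(2, 0, R4, (0, 1))
(4, 0, R4, (0, 1))
(4, 2, R7, (1,))
(6, 0, R8, (0, 1))
(7, 0, R1, (0, 1))

bar 0: v0=F3 v1=F4 downbeat P8
bar 1: v0=G3 v1=A3 downbeat M2
bar 2: v0=F3 v1=B3 downbeat TT
bar 3: v0=G3 v1=C4 downbeat P4
bar 4: v0=A3 v1=B3 downbeat M2
bar 5: v0=F3 v1=A4 downbeat M3
bar 6: v0=G3 v1=D4 downbeat P5
bar 7: v0=F3 v1=F4 downbeat P8
  -> R4 @ bar 1 tick 0 v(0, 1): G3/A3 M2 untreated
  -> R4 @ bar 2 tick 0 v(0, 1): F3/B3 TT untreated
  -> R4 @ bar 4 tick 0 v(0, 1): A3/B3 M2 untreated
  -> R7 @ bar 4 tick 2 v(1,): B3->A4 leap 10st
  -> R8 @ bar 6 tick 0 v(0, 1): penult P5 not 3rd/6th
  -> R1 @ bar 7 tick 0 v(0, 1): G3/G4 P8 -> F3/F4 P8 similar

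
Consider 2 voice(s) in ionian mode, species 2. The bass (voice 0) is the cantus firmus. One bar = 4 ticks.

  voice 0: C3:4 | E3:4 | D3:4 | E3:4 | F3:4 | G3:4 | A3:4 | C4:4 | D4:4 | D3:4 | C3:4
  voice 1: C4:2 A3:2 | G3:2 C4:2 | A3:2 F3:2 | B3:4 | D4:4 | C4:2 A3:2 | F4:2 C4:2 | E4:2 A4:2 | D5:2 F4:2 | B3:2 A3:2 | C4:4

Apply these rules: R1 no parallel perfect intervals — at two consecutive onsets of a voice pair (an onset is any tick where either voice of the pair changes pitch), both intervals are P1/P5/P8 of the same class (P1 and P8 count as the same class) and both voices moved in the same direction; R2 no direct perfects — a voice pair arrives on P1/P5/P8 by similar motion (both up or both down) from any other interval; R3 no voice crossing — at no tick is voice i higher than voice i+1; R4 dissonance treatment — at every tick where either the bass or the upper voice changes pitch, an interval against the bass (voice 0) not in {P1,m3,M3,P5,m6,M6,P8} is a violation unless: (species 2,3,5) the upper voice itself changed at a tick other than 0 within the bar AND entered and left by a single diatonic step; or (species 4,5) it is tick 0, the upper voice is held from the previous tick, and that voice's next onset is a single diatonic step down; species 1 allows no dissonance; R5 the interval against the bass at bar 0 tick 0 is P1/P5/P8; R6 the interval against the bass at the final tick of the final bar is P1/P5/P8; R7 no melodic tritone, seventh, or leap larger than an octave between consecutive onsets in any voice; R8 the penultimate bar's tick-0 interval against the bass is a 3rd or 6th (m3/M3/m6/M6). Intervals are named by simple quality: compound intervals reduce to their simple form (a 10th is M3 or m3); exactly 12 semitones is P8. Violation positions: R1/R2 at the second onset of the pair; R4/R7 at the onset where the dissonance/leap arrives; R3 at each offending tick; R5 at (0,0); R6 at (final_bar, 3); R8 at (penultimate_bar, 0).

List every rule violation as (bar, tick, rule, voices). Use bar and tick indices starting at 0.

bar 0: v0=C3 v1=C4 downbeat P8
bar 1: v0=E3 v1=G3 downbeat m3
bar 2: v0=D3 v1=A3 downbeat P5
bar 3: v0=E3 v1=B3 downbeat P5
bar 4: v0=F3 v1=D4 downbeat M6
bar 5: v0=G3 v1=C4 downbeat P4
bar 6: v0=A3 v1=F4 downbeat m6
bar 7: v0=C4 v1=E4 downbeat M3
bar 8: v0=D4 v1=D5 downbeat P8
bar 9: v0=D3 v1=B3 downbeat M6
bar 10: v0=C3 v1=C4 downbeat P8
  -> R2 @ bar 2 tick 0 v(0, 1): E3/C4 m6 -> D3/A3 P5 similar
  -> R2 @ bar 3 tick 0 v(0, 1): D3/F3 m3 -> E3/B3 P5 similar
  -> R7 @ bar 3 tick 0 v(1,): F3->B3 leap 6st
  -> R4 @ bar 5 tick 0 v(0, 1): G3/C4 P4 untreated
  -> R4 @ bar 5 tick 2 v(0, 1): G3/A3 M2 untreated
  -> R2 @ bar 8 tick 0 v(0, 1): C4/A4 M6 -> D4/D5 P8 similar
  -> R7 @ bar 9 tick 0 v(1,): F4->B3 leap 6st

(2, 0, R2, (0, 1))
(3, 0, R2, (0, 1))
(3, 0, R7, (1,))
(5, 0, R4, (0, 1))
(5, 2, R4, (0, 1))
(8, 0, R2, (0, 1))
(9, 0, R7, (1,))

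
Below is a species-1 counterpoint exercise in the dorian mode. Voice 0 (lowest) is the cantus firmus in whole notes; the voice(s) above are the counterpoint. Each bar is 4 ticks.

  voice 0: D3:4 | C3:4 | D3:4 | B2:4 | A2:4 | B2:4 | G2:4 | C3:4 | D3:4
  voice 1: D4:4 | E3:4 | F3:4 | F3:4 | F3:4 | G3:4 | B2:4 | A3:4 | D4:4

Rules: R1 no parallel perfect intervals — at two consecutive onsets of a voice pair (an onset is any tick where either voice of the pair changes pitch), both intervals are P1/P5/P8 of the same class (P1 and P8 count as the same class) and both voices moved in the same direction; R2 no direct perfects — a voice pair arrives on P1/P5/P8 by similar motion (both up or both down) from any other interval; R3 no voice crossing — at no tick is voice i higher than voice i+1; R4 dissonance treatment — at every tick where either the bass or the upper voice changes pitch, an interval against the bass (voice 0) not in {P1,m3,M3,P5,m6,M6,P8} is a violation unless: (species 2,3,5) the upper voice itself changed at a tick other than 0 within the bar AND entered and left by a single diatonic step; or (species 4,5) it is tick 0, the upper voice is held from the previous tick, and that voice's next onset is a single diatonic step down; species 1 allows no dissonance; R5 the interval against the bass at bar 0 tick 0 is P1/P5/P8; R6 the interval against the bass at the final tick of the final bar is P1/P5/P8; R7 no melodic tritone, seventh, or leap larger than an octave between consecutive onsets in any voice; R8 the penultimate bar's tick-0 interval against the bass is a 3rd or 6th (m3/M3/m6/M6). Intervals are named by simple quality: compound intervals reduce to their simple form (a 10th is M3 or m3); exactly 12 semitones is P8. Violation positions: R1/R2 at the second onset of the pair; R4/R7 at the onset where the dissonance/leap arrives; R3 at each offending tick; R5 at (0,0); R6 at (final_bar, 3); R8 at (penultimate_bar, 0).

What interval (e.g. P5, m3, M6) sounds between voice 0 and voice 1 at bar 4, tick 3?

voice 0=A2 voice 1=F3 -> m6

m6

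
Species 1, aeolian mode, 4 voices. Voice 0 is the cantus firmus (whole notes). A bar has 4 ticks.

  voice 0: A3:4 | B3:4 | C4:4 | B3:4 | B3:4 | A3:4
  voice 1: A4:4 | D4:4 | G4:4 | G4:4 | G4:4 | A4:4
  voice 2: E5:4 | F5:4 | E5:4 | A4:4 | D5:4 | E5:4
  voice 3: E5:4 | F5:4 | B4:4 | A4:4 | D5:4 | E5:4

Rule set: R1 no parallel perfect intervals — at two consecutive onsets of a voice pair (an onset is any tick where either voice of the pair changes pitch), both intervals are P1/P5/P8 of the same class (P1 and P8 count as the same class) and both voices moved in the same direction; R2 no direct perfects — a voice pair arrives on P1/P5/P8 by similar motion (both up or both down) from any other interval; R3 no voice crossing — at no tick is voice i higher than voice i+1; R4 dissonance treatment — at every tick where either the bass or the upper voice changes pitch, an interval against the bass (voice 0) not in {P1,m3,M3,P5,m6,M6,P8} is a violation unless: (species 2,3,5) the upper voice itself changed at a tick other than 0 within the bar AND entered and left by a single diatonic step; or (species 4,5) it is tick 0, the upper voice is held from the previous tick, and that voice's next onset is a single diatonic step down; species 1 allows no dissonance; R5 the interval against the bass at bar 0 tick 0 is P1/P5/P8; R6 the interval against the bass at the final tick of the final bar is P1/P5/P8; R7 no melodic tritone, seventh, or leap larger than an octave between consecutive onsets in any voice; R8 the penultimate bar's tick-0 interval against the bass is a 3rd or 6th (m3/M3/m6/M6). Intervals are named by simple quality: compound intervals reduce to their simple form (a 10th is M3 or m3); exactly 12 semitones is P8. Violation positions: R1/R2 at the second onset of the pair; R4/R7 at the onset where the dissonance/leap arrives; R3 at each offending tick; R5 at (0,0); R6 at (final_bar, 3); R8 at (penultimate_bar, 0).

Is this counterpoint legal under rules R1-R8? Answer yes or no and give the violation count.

No (17 violations)

bar 0: v0=A3 v1=A4 v2=E5 v3=E5 (P5)
bar 1: v0=B3 v1=D4 v2=F5 v3=F5 (TT)
bar 2: v0=C4 v1=G4 v2=E5 v3=B4 (M7)
bar 3: v0=B3 v1=G4 v2=A4 v3=A4 (m7)
bar 4: v0=B3 v1=G4 v2=D5 v3=D5 (m3)
bar 5: v0=A3 v1=A4 v2=E5 v3=E5 (P5)
  R1 @ bar1.0: E5/E5 P1 -> F5/F5 P1 similar
  R4 @ bar1.0: B3/F5 TT untreated
  R4 @ bar1.0: B3/F5 TT untreated
  R2 @ bar2.0: B3/D4 m3 -> C4/G4 P5 similar
  R3 @ bar2.0: E5 above B4
  R4 @ bar2.0: C4/B4 M7 untreated
  R7 @ bar2.0: F5->B4 leap 6st
  R3 @ bar2.1: E5 above B4
  R3 @ bar2.2: E5 above B4
  R3 @ bar2.3: E5 above B4
  R2 @ bar3.0: E5/B4 P4 -> A4/A4 P1 similar
  R4 @ bar3.0: B3/A4 m7 untreated
  R4 @ bar3.0: B3/A4 m7 untreated
  R1 @ bar4.0: A4/A4 P1 -> D5/D5 P1 similar
  R1 @ bar5.0: G4/D5 P5 -> A4/E5 P5 similar
  R1 @ bar5.0: G4/D5 P5 -> A4/E5 P5 similar
  R1 @ bar5.0: D5/D5 P1 -> E5/E5 P1 similar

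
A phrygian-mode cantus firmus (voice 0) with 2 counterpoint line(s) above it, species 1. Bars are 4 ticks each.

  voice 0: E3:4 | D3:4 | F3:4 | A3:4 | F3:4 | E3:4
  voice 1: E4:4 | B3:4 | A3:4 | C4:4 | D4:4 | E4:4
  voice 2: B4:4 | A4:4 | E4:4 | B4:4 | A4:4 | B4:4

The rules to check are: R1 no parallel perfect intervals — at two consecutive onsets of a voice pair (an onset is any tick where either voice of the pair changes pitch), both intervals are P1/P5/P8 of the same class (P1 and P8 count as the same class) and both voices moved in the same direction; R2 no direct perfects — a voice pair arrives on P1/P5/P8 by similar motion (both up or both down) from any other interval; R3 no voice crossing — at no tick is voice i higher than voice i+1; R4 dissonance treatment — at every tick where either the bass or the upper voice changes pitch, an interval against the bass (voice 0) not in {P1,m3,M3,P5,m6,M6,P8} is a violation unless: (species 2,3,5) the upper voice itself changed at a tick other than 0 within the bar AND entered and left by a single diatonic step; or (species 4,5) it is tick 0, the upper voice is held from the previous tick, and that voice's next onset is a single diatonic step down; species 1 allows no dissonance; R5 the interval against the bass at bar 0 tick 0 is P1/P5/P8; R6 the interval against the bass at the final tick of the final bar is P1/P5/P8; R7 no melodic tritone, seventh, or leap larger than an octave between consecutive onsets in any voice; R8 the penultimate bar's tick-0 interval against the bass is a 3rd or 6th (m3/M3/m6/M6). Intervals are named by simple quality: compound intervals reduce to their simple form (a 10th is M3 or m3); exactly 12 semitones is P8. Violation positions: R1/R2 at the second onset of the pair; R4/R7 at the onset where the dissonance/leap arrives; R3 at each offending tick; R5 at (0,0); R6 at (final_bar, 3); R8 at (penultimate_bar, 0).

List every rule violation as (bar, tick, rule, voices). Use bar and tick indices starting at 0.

bar 0: v0=E3 v1=E4 v2=B4 downbeat P5
bar 1: v0=D3 v1=B3 v2=A4 downbeat P5
bar 2: v0=F3 v1=A3 v2=E4 downbeat M7
bar 3: v0=A3 v1=C4 v2=B4 downbeat M2
bar 4: v0=F3 v1=D4 v2=A4 downbeat M3
bar 5: v0=E3 v1=E4 v2=B4 downbeat P5
  -> R1 @ bar 1 tick 0 v(0, 2): E3/B4 P5 -> D3/A4 P5 similar
  -> R2 @ bar 2 tick 0 v(1, 2): B3/A4 m7 -> A3/E4 P5 similar
  -> R4 @ bar 2 tick 0 v(0, 2): F3/E4 M7 untreated
  -> R4 @ bar 3 tick 0 v(0, 2): A3/B4 M2 untreated
  -> R1 @ bar 5 tick 0 v(1, 2): D4/A4 P5 -> E4/B4 P5 similar

(1, 0, R1, (0, 2))
(2, 0, R2, (1, 2))
(2, 0, R4, (0, 2))
(3, 0, R4, (0, 2))
(5, 0, R1, (1, 2))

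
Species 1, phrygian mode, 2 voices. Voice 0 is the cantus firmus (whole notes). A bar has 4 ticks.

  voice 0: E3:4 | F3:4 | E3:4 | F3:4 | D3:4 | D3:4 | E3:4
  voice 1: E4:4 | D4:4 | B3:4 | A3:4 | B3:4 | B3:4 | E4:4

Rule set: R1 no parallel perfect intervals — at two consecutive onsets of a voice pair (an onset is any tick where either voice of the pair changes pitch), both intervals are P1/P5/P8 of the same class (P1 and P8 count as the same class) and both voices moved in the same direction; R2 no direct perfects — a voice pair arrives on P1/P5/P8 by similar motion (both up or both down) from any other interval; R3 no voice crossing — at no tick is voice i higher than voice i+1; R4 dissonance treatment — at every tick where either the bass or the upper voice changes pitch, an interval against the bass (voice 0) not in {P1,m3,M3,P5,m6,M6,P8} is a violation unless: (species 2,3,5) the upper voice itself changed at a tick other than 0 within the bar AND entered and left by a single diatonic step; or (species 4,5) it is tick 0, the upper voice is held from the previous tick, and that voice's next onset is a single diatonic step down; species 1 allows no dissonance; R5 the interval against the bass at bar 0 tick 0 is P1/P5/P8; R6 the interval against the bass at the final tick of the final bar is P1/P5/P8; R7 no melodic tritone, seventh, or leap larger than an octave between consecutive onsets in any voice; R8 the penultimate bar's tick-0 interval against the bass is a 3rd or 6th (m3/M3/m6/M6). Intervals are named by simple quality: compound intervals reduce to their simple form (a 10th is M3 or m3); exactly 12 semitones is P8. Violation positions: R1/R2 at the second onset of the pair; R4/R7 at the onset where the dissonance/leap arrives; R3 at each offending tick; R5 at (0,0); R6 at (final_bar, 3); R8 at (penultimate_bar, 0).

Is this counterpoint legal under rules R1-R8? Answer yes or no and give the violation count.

No (2 violations)

bar 0: v0=E3 v1=E4 (P8)
bar 1: v0=F3 v1=D4 (M6)
bar 2: v0=E3 v1=B3 (P5)
bar 3: v0=F3 v1=A3 (M3)
bar 4: v0=D3 v1=B3 (M6)
bar 5: v0=D3 v1=B3 (M6)
bar 6: v0=E3 v1=E4 (P8)
  R2 @ bar2.0: F3/D4 M6 -> E3/B3 P5 similar
  R2 @ bar6.0: D3/B3 M6 -> E3/E4 P8 similar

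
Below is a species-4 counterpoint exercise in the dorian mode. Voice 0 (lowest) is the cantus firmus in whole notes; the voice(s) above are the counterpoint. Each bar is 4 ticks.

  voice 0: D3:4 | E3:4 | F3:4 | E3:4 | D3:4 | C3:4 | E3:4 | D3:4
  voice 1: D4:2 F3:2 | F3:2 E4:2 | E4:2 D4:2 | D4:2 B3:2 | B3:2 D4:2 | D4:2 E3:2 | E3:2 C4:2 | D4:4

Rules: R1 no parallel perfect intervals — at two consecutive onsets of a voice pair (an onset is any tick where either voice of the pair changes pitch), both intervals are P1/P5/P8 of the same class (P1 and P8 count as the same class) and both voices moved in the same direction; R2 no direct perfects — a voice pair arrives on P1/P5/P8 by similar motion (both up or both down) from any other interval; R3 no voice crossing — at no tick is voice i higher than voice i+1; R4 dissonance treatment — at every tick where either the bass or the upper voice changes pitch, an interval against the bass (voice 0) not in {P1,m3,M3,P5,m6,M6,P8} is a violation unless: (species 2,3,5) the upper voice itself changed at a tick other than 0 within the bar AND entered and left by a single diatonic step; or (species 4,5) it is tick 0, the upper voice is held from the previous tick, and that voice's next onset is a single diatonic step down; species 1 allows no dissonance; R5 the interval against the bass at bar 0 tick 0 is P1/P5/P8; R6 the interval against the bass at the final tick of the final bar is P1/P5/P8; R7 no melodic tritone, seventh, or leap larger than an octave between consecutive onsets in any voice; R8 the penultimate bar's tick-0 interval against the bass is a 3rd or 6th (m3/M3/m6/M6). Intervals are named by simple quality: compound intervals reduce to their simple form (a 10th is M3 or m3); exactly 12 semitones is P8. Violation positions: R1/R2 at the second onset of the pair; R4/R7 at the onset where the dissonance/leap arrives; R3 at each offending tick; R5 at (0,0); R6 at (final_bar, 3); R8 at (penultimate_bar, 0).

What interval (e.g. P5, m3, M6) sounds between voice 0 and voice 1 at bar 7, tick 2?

voice 0=D3 voice 1=D4 -> P8

P8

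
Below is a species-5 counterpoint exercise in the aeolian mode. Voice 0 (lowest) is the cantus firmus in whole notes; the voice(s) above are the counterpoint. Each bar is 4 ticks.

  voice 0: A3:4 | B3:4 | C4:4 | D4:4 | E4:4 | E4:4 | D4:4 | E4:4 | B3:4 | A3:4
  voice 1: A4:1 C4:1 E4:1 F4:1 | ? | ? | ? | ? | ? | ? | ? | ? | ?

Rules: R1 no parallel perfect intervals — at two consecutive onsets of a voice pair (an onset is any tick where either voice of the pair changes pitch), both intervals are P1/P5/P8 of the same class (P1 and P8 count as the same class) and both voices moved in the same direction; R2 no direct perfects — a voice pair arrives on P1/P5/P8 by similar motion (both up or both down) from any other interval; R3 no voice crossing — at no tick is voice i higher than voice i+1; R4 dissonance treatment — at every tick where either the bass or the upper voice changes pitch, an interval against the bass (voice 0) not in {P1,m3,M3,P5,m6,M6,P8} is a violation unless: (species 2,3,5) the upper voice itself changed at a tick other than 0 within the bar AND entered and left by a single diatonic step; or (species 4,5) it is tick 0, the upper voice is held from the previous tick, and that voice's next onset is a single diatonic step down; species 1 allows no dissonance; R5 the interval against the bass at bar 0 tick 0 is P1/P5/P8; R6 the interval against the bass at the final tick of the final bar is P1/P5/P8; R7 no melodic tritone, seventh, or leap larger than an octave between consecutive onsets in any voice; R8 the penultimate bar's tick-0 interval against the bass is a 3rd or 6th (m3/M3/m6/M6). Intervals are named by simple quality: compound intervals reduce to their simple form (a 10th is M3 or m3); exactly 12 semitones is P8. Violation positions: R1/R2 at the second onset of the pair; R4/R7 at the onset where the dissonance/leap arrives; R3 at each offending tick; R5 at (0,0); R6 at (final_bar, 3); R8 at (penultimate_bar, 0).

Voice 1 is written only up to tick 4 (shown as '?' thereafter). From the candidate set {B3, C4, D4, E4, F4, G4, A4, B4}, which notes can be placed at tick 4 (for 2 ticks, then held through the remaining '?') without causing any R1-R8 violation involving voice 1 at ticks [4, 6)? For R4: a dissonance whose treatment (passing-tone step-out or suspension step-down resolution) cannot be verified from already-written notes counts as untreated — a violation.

B3: violates R7
C4: violates R4
D4: legal
E4: violates R4
F4: violates R4
G4: legal
A4: violates R4
B4: violates R2,R7

{D4, G4}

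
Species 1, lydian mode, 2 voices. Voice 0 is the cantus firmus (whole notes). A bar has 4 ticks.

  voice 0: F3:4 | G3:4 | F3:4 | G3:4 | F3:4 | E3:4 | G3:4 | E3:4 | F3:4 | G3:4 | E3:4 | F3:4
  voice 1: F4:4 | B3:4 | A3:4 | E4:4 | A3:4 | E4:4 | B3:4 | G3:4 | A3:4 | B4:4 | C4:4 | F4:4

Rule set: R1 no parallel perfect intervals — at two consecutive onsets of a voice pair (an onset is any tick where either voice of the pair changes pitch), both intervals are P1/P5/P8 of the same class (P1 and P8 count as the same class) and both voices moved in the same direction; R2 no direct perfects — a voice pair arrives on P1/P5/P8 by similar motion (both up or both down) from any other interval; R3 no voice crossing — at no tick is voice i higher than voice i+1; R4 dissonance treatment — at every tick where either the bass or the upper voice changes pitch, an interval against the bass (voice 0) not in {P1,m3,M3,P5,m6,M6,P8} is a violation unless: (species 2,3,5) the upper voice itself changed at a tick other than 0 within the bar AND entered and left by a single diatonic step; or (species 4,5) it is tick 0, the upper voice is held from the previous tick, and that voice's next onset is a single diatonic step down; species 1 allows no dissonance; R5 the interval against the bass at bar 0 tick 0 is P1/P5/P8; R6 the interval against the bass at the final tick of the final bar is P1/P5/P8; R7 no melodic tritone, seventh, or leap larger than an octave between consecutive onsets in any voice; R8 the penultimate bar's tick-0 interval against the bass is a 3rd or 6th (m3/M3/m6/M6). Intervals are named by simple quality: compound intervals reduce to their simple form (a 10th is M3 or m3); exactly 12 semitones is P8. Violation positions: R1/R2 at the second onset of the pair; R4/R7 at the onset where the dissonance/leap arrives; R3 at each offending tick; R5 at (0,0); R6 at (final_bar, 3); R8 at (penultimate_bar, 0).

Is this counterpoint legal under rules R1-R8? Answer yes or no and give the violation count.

No (4 violations)

bar 0: v0=F3 v1=F4 (P8)
bar 1: v0=G3 v1=B3 (M3)
bar 2: v0=F3 v1=A3 (M3)
bar 3: v0=G3 v1=E4 (M6)
bar 4: v0=F3 v1=A3 (M3)
bar 5: v0=E3 v1=E4 (P8)
bar 6: v0=G3 v1=B3 (M3)
bar 7: v0=E3 v1=G3 (m3)
bar 8: v0=F3 v1=A3 (M3)
bar 9: v0=G3 v1=B4 (M3)
bar 10: v0=E3 v1=C4 (m6)
bar 11: v0=F3 v1=F4 (P8)
  R7 @ bar1.0: F4->B3 leap 6st
  R7 @ bar9.0: A3->B4 leap 14st
  R7 @ bar10.0: B4->C4 leap 11st
  R2 @ bar11.0: E3/C4 m6 -> F3/F4 P8 similar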